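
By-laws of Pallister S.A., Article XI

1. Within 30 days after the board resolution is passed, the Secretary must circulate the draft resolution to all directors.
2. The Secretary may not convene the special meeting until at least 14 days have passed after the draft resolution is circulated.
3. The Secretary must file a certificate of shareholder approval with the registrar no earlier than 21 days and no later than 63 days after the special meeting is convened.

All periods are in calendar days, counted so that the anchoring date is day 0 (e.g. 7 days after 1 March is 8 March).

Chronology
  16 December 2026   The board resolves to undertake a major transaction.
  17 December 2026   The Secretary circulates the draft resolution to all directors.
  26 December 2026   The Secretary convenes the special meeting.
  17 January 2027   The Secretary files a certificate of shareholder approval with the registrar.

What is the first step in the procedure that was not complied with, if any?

(1) due by 16 December 2026 + 30 days = 15 January 2027; done 17 December 2026 — timely.
(2) permitted from 17 December 2026 + 14 days = 31 December 2026 onward; 26 December 2026 is 5 days before the earliest permitted date.
Later steps need not be reached.

Step 2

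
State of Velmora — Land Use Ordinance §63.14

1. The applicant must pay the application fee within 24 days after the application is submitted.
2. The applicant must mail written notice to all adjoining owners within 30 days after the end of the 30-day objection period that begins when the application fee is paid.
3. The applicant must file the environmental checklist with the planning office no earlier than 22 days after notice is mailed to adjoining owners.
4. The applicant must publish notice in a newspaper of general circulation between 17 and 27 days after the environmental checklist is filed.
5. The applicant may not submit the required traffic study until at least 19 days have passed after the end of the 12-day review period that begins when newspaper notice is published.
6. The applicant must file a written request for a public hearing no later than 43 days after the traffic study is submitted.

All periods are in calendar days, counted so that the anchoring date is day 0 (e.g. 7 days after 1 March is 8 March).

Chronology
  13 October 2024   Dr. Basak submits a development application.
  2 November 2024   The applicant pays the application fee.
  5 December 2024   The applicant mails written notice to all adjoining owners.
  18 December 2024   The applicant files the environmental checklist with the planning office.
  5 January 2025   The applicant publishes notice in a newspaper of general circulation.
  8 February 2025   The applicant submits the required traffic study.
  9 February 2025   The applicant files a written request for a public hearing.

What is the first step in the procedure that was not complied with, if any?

Step 3

Step 1: 24 days after 13 October 2024 (when the application is submitted) is 6 November 2024; 2 November 2024 is within that limit.
Step 2: 30 days after 2 December 2024 (end of the 30-day objection period, which began when the application fee is paid on 2 November 2024) is 1 January 2025; completed 5 December 2024, before the deadline.
Step 3: the earliest permitted date is 22 days after 5 December 2024 (when notice is mailed to adjoining owners), i.e. 27 December 2024; 18 December 2024 is 9 days before the earliest permitted date.
That is the first point of non-compliance.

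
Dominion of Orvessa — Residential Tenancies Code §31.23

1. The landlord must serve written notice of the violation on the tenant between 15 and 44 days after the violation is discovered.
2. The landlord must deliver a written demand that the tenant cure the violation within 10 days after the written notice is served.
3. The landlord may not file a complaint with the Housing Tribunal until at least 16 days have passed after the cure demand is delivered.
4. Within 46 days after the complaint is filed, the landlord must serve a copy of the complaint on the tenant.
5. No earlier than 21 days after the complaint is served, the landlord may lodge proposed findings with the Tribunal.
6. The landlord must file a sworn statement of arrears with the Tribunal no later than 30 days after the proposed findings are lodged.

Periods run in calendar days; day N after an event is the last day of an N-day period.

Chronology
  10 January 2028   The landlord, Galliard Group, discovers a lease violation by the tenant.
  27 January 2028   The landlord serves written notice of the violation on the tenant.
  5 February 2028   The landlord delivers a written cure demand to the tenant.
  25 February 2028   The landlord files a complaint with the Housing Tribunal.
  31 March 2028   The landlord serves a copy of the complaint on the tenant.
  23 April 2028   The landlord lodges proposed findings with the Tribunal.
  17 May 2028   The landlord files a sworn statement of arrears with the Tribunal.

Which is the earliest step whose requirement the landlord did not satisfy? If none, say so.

None — every step was satisfied

Step 1: the window is 15–44 days after 10 January 2028 (when the violation is discovered), so 25 January 2028 through 23 February 2028; done 27 January 2028, which is between those dates.
Step 2: 10 days after 27 January 2028 (when the written notice is served) is 6 February 2028; done 5 February 2028 — timely.
Step 3: the earliest permitted date is 16 days after 5 February 2028 (when the cure demand is delivered), i.e. 21 February 2028; done 25 February 2028, after the minimum wait.
Step 4: 46 days after 25 February 2028 (when the complaint is filed) is 11 April 2028; completed 31 March 2028, before the deadline.
Step 5: the earliest permitted date is 21 days after 31 March 2028 (when the complaint is served), i.e. 21 April 2028; done 23 April 2028 — permitted.
Step 6: 30 days after 23 April 2028 (when the proposed findings are lodged) is 23 May 2028; done 17 May 2028 — timely.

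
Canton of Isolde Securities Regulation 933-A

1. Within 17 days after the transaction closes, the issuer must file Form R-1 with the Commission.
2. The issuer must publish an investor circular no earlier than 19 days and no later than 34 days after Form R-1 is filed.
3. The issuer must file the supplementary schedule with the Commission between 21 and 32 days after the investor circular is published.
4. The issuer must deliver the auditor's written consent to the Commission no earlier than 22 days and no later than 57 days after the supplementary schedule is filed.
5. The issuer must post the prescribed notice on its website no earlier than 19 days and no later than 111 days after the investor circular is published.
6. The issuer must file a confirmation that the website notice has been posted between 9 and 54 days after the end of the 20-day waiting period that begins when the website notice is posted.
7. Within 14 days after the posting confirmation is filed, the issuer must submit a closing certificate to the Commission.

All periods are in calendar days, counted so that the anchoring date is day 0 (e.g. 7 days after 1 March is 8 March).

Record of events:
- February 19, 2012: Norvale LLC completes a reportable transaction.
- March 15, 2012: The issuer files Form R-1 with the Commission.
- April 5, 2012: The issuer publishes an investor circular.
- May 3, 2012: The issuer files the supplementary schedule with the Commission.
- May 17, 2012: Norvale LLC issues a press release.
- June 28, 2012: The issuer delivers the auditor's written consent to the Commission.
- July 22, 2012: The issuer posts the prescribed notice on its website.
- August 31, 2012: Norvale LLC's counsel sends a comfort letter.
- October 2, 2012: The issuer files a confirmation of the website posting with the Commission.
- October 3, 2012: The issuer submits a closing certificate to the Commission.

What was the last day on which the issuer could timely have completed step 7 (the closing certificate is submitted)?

October 16, 2012

Step 7 runs from October 2, 2012, when the posting confirmation is filed. 14 days after October 2, 2012 is October 16, 2012.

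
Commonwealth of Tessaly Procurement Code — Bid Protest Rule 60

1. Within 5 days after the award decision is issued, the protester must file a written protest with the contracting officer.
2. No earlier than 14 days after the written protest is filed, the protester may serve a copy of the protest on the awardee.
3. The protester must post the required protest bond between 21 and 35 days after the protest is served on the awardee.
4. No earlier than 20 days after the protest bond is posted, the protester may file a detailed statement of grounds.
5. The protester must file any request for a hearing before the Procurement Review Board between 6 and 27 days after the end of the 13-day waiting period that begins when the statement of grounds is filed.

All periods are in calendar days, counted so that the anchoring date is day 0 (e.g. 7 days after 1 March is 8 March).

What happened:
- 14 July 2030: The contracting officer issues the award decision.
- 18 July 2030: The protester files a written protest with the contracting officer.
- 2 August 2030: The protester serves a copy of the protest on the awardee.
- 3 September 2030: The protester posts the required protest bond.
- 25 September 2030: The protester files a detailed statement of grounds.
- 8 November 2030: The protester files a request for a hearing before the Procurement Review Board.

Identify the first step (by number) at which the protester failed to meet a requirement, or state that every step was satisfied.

Step 5

Step 1: 5 days after 14 July 2030 (when the award decision is issued) is 19 July 2030; 18 July 2030 is within that limit.
Step 2: the earliest permitted date is 14 days after 18 July 2030 (when the written protest is filed), i.e. 1 August 2030; done 2 August 2030, after the minimum wait.
Step 3: the window is 21–35 days after 2 August 2030 (when the protest is served on the awardee), so 23 August 2030 through 6 September 2030; 3 September 2030 falls inside that range.
Step 4: the earliest permitted date is 20 days after 3 September 2030 (when the protest bond is posted), i.e. 23 September 2030; done 25 September 2030 — permitted.
Step 5: the window is 6–27 days after 8 October 2030 (end of the 13-day waiting period, which began when the statement of grounds is filed on 25 September 2030), so 14 October 2030 through 4 November 2030; 8 November 2030 is 4 days past the end of the window.
The procedure was therefore not followed at step 5.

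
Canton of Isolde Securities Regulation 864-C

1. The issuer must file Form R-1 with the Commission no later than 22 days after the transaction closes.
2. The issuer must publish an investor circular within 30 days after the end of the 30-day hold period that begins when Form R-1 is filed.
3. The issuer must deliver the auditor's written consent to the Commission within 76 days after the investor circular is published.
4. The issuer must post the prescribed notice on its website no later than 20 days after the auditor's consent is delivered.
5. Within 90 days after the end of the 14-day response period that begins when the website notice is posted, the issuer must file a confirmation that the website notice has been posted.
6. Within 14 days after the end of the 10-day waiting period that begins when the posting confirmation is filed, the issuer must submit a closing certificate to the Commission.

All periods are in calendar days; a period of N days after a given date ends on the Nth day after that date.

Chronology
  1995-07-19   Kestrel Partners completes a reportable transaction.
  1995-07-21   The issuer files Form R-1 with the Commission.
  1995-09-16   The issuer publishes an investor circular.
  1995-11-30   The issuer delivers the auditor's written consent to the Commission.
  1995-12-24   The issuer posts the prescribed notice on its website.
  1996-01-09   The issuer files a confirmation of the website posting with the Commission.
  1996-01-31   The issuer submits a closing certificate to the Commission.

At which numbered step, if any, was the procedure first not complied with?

Step 1: 22 days after 1995-07-19 (when the transaction closes) is 1995-08-10; 1995-07-21 is within that limit.
Step 2: 30 days after 1995-08-20 (end of the 30-day hold period, which began when Form R-1 is filed on 1995-07-21) is 1995-09-19; done 1995-09-16 — timely.
Step 3: 76 days after 1995-09-16 (when the investor circular is published) is 1995-12-01; 1995-11-30 is within that limit.
Step 4: 20 days after 1995-11-30 (when the auditor's consent is delivered) is 1995-12-20; done 1995-12-24 — 4 days late.
The analysis stops there.

Step 4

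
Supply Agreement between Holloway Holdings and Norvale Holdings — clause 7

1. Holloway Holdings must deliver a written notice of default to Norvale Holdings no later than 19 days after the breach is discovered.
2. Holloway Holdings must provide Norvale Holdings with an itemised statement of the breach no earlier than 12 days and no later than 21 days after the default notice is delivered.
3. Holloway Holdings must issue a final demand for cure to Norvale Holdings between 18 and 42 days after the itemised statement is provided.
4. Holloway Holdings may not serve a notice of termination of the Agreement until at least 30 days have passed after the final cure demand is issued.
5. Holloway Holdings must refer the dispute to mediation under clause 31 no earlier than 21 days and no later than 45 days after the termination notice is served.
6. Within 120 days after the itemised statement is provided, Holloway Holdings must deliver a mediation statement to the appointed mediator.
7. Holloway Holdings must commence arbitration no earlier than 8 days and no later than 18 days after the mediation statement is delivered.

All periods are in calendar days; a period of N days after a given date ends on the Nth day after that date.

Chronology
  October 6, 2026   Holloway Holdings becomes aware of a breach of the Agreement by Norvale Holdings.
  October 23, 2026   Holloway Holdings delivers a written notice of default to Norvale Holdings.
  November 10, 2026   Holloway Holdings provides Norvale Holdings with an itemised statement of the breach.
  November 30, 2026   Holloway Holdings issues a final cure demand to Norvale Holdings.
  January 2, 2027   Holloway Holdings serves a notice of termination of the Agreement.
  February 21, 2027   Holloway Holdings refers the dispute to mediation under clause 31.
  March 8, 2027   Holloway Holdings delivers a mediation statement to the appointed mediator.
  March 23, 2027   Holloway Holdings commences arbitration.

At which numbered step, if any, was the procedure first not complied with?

(1) due by October 6, 2026 + 19 days = October 25, 2026; done October 23, 2026 — timely.
(2) the permitted window runs from October 23, 2026 + 12 = November 4, 2026 to October 23, 2026 + 21 = November 13, 2026; November 10, 2026 falls inside that range.
(3) the permitted window runs from November 10, 2026 + 18 = November 28, 2026 to November 10, 2026 + 42 = December 22, 2026; done November 30, 2026, which is between those dates.
(4) permitted from November 30, 2026 + 30 days = December 30, 2026 onward; done January 2, 2027, after the minimum wait.
(5) the permitted window runs from January 2, 2027 + 21 = January 23, 2027 to January 2, 2027 + 45 = February 16, 2027; February 21, 2027 is 5 days past the end of the window.

Step 5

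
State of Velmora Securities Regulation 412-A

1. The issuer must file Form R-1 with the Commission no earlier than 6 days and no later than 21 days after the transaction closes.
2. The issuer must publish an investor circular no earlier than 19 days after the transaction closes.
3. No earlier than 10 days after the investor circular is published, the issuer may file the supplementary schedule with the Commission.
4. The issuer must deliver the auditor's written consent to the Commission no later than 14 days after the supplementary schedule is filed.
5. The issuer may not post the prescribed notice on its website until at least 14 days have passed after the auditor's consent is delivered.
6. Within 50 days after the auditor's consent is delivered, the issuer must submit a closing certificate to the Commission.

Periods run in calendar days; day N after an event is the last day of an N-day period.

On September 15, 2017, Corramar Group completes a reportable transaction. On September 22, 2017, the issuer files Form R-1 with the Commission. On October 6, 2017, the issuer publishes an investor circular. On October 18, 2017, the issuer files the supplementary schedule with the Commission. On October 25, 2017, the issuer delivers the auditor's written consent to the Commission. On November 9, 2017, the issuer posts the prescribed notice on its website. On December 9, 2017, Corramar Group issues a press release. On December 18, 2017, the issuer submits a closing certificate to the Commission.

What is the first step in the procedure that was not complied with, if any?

Step 1: the window is 6–21 days after September 15, 2017 (when the transaction closes), so September 21, 2017 through October 6, 2017; September 22, 2017 falls inside that range.
Step 2: the earliest permitted date is 19 days after September 15, 2017 (when the transaction closes), i.e. October 4, 2017; October 6, 2017 is on or after that date.
Step 3: the earliest permitted date is 10 days after October 6, 2017 (when the investor circular is published), i.e. October 16, 2017; done October 18, 2017, after the minimum wait.
Step 4: 14 days after October 18, 2017 (when the supplementary schedule is filed) is November 1, 2017; done October 25, 2017 — timely.
Step 5: the earliest permitted date is 14 days after October 25, 2017 (when the auditor's consent is delivered), i.e. November 8, 2017; done November 9, 2017 — permitted.
Step 6: 50 days after October 25, 2017 (when the auditor's consent is delivered) is December 14, 2017; done December 18, 2017 — 4 days late.

Step 6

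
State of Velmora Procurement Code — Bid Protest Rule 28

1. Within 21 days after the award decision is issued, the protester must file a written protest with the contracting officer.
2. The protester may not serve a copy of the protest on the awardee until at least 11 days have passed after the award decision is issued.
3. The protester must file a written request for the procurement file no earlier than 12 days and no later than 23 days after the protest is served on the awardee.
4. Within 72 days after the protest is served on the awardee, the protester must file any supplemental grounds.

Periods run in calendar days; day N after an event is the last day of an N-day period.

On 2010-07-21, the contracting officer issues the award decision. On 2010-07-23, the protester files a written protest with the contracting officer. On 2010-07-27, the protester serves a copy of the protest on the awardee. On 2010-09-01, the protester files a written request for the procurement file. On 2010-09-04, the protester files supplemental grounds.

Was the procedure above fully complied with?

Step 1: 21 days after 2010-07-21 (when the award decision is issued) is 2010-08-11; completed 2010-07-23, before the deadline.
Step 2: the earliest permitted date is 11 days after 2010-07-21 (when the award decision is issued), i.e. 2010-08-01; 2010-07-27 is 5 days before the earliest permitted date.

No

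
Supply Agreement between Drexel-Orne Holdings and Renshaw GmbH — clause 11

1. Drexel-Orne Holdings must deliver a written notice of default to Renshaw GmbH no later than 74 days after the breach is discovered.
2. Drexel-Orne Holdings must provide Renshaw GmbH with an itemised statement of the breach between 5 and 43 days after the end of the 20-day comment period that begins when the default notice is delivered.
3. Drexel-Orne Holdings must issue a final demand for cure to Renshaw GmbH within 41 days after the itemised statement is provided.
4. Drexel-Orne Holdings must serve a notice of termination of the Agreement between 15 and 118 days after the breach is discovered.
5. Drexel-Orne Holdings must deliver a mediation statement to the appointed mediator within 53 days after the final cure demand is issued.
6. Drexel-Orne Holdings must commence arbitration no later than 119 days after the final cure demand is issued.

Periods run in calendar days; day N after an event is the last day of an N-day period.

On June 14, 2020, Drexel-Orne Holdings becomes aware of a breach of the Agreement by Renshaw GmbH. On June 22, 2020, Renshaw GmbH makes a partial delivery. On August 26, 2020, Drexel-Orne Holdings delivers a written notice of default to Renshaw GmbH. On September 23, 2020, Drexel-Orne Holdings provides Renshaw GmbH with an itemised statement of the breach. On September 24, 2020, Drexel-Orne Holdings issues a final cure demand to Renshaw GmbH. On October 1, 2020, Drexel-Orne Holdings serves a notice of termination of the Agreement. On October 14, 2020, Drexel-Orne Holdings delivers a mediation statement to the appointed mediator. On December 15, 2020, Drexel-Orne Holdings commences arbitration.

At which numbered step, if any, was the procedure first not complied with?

Step 1 — counting 74 days from June 14, 2020 (when the breach is discovered) gives a deadline of August 27, 2020; August 26, 2020 is within that limit.
Step 2 — 5 and 43 days from September 15, 2020 (end of the 20-day comment period, which began when the default notice is delivered on August 26, 2020) are September 20, 2020 and October 28, 2020 respectively; September 23, 2020 falls inside that range.
Step 3 — counting 41 days from September 23, 2020 (when the itemised statement is provided) gives a deadline of November 3, 2020; done September 24, 2020 — timely.
Step 4 — 15 and 118 days from June 14, 2020 (when the breach is discovered) are June 29, 2020 and October 10, 2020 respectively; done October 1, 2020 — within the window.
Step 5 — counting 53 days from September 24, 2020 (when the final cure demand is issued) gives a deadline of November 16, 2020; completed October 14, 2020, before the deadline.
Step 6 — counting 119 days from September 24, 2020 (when the final cure demand is issued) gives a deadline of January 21, 2021; completed December 15, 2020, before the deadline.

None — every step was satisfied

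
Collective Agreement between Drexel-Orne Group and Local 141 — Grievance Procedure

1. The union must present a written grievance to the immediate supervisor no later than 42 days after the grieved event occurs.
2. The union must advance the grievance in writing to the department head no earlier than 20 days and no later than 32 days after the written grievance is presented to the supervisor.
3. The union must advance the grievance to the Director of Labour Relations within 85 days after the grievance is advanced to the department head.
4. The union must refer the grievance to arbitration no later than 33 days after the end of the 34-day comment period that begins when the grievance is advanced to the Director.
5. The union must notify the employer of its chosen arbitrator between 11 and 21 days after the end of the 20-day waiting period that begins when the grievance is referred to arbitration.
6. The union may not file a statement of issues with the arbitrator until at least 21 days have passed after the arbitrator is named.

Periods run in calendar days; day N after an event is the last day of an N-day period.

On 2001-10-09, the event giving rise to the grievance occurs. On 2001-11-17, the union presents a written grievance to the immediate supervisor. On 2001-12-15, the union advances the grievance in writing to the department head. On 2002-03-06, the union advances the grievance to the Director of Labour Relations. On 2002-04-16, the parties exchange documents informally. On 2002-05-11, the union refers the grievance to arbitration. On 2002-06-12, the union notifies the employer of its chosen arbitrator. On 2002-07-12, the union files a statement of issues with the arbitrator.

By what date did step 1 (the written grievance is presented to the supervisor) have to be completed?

Step 1 runs from 2001-10-09, when the grieved event occurs. 42 days after 2001-10-09 is 2001-11-20.

2001-11-20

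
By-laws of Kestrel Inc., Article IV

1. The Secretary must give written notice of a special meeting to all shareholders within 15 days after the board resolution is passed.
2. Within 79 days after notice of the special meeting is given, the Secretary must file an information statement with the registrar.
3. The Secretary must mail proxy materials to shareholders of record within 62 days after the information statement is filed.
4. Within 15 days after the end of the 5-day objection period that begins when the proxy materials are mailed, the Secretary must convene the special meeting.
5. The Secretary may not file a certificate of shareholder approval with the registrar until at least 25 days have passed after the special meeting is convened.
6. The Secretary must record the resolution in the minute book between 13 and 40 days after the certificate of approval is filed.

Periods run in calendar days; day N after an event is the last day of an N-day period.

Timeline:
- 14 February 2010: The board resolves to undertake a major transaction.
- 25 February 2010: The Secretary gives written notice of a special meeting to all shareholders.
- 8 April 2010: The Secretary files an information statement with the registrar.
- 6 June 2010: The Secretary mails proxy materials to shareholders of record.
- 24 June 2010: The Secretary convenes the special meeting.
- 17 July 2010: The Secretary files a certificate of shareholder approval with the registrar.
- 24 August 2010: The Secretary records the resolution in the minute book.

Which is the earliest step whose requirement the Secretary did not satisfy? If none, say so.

Step 1: 15 days after 14 February 2010 (when the board resolution is passed) is 1 March 2010; done 25 February 2010 — timely.
Step 2: 79 days after 25 February 2010 (when notice of the special meeting is given) is 15 May 2010; 8 April 2010 is within that limit.
Step 3: 62 days after 8 April 2010 (when the information statement is filed) is 9 June 2010; completed 6 June 2010, before the deadline.
Step 4: 15 days after 11 June 2010 (end of the 5-day objection period, which began when the proxy materials are mailed on 6 June 2010) is 26 June 2010; completed 24 June 2010, before the deadline.
Step 5: the earliest permitted date is 25 days after 24 June 2010 (when the special meeting is convened), i.e. 19 July 2010; done 17 July 2010 — 2 days too early.

Step 5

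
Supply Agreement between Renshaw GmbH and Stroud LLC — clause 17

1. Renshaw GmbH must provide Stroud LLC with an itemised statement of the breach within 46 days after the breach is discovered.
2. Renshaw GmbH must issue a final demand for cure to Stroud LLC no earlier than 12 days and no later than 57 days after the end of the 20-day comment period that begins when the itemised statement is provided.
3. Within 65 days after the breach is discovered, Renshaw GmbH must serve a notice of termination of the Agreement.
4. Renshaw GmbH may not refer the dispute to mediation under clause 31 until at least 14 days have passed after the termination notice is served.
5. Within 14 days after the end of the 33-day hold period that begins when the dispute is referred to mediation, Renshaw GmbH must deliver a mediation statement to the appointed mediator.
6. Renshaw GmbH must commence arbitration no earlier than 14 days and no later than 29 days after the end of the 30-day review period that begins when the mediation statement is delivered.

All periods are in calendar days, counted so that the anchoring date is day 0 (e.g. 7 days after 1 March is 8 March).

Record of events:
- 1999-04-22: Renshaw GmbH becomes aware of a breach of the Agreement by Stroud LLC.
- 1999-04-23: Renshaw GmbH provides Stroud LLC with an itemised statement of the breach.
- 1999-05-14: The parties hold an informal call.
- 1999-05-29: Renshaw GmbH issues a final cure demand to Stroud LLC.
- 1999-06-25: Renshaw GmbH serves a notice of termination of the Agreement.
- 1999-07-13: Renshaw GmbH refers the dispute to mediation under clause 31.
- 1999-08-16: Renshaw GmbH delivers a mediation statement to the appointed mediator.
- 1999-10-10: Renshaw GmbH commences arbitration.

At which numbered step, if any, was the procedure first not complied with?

None — every step was satisfied

Step 1: 46 days after 1999-04-22 (when the breach is discovered) is 1999-06-07; 1999-04-23 is within that limit.
Step 2: the window is 12–57 days after 1999-05-13 (end of the 20-day comment period, which began when the itemised statement is provided on 1999-04-23), so 1999-05-25 through 1999-07-09; done 1999-05-29 — within the window.
Step 3: 65 days after 1999-04-22 (when the breach is discovered) is 1999-06-26; 1999-06-25 is within that limit.
Step 4: the earliest permitted date is 14 days after 1999-06-25 (when the termination notice is served), i.e. 1999-07-09; done 1999-07-13, after the minimum wait.
Step 5: 14 days after 1999-08-15 (end of the 33-day hold period, which began when the dispute is referred to mediation on 1999-07-13) is 1999-08-29; completed 1999-08-16, before the deadline.
Step 6: the window is 14–29 days after 1999-09-15 (end of the 30-day review period, which began when the mediation statement is delivered on 1999-08-16), so 1999-09-29 through 1999-10-14; done 1999-10-10, which is between those dates.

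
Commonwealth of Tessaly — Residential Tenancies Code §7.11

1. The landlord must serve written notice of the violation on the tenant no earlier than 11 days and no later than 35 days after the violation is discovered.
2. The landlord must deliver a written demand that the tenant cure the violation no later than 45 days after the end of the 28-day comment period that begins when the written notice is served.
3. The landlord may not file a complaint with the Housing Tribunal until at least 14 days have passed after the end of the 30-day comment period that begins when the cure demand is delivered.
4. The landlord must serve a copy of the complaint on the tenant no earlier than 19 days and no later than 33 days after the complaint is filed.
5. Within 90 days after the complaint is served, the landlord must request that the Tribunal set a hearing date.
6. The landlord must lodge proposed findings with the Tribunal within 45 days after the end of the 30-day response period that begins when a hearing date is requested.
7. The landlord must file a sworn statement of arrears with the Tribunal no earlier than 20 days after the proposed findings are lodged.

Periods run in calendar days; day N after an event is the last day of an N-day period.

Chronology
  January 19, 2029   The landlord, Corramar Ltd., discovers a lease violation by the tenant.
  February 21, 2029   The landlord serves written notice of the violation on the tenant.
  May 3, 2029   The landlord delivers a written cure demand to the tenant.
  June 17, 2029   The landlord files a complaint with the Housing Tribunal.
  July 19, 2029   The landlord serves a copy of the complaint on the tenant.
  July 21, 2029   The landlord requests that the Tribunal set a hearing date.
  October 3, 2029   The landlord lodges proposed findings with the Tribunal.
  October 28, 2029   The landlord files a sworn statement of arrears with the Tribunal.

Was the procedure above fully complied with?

Yes

(1) the permitted window runs from January 19, 2029 + 11 = January 30, 2029 to January 19, 2029 + 35 = February 23, 2029; done February 21, 2029 — within the window.
(2) due by March 21, 2029 + 45 days = May 5, 2029; completed May 3, 2029, before the deadline.
(3) permitted from June 2, 2029 + 14 days = June 16, 2029 onward; done June 17, 2029 — permitted.
(4) the permitted window runs from June 17, 2029 + 19 = July 6, 2029 to June 17, 2029 + 33 = July 20, 2029; done July 19, 2029, which is between those dates.
(5) due by July 19, 2029 + 90 days = October 17, 2029; July 21, 2029 is within that limit.
(6) due by August 20, 2029 + 45 days = October 4, 2029; completed October 3, 2029, before the deadline.
(7) permitted from October 3, 2029 + 20 days = October 23, 2029 onward; done October 28, 2029, after the minimum wait.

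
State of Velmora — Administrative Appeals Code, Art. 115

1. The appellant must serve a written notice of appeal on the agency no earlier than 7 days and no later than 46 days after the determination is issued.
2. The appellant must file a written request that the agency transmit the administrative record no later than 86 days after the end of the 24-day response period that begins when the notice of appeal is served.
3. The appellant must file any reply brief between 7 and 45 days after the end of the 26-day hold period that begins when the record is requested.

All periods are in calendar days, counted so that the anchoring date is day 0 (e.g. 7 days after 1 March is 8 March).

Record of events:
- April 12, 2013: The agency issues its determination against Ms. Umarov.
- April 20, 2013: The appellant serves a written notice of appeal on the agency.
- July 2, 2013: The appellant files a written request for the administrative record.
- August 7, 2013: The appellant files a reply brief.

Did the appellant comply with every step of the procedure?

Step 1: the window is 7–46 days after April 12, 2013 (when the determination is issued), so April 19, 2013 through May 28, 2013; done April 20, 2013 — within the window.
Step 2: 86 days after May 14, 2013 (end of the 24-day response period, which began when the notice of appeal is served on April 20, 2013) is August 8, 2013; done July 2, 2013 — timely.
Step 3: the window is 7–45 days after July 28, 2013 (end of the 26-day hold period, which began when the record is requested on July 2, 2013), so August 4, 2013 through September 11, 2013; done August 7, 2013, which is between those dates.

Yes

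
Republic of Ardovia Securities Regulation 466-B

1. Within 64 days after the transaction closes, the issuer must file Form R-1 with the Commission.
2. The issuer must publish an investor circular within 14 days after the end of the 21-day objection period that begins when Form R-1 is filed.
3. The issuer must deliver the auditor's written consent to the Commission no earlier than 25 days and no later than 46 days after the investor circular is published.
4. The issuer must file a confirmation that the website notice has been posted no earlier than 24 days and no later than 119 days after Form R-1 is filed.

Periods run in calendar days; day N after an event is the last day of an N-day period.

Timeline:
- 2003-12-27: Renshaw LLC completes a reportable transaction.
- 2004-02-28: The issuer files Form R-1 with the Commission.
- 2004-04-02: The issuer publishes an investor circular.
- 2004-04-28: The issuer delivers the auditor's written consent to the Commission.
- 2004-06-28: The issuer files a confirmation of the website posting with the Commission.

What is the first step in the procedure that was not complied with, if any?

Step 1 — counting 64 days from 2003-12-27 (when the transaction closes) gives a deadline of 2004-02-29; done 2004-02-28 — timely.
Step 2 — counting 14 days from 2004-03-20 (end of the 21-day objection period, which began when Form R-1 is filed on 2004-02-28) gives a deadline of 2004-04-03; 2004-04-02 is within that limit.
Step 3 — 25 and 46 days from 2004-04-02 (when the investor circular is published) are 2004-04-27 and 2004-05-18 respectively; done 2004-04-28, which is between those dates.
Step 4 — 24 and 119 days from 2004-02-28 (when Form R-1 is filed) are 2004-03-23 and 2004-06-26 respectively; 2004-06-28 is 2 days past the end of the window.
No need to go further; step 4 was not satisfied.

Step 4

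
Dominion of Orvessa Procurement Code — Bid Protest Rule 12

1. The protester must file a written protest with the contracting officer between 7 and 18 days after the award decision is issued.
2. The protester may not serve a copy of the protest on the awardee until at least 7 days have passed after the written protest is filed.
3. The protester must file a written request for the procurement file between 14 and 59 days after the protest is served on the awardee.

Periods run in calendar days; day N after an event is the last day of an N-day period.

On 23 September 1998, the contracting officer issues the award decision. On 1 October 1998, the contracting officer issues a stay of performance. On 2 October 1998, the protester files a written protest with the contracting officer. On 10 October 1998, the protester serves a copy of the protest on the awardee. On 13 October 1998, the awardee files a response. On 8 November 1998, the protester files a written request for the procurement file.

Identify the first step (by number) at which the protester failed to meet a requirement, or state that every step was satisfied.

(1) the permitted window runs from 23 September 1998 + 7 = 30 September 1998 to 23 September 1998 + 18 = 11 October 1998; done 2 October 1998, which is between those dates.
(2) permitted from 2 October 1998 + 7 days = 9 October 1998 onward; done 10 October 1998 — permitted.
(3) the permitted window runs from 10 October 1998 + 14 = 24 October 1998 to 10 October 1998 + 59 = 8 December 1998; 8 November 1998 falls inside that range.

None — every step was satisfied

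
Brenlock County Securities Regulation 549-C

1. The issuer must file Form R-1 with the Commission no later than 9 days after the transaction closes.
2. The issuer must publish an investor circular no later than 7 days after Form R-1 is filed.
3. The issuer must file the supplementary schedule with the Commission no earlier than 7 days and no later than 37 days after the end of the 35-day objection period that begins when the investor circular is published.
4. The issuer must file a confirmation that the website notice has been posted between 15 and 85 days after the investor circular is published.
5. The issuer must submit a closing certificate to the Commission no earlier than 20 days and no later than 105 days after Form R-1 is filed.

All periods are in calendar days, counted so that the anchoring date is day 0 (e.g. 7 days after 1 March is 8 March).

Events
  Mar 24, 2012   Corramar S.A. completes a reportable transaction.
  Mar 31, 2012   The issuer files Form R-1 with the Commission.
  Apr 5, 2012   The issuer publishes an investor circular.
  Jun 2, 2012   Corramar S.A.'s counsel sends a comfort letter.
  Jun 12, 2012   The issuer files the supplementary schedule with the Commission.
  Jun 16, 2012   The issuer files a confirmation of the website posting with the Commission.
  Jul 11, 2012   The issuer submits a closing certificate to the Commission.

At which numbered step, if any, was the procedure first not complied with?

None — every step was satisfied

Step 1 — counting 9 days from Mar 24, 2012 (when the transaction closes) gives a deadline of Apr 2, 2012; completed Mar 31, 2012, before the deadline.
Step 2 — counting 7 days from Mar 31, 2012 (when Form R-1 is filed) gives a deadline of Apr 7, 2012; done Apr 5, 2012 — timely.
Step 3 — 7 and 37 days from May 10, 2012 (end of the 35-day objection period, which began when the investor circular is published on Apr 5, 2012) are May 17, 2012 and Jun 16, 2012 respectively; done Jun 12, 2012, which is between those dates.
Step 4 — 15 and 85 days from Apr 5, 2012 (when the investor circular is published) are Apr 20, 2012 and Jun 29, 2012 respectively; Jun 16, 2012 falls inside that range.
Step 5 — 20 and 105 days from Mar 31, 2012 (when Form R-1 is filed) are Apr 20, 2012 and Jul 14, 2012 respectively; Jul 11, 2012 falls inside that range.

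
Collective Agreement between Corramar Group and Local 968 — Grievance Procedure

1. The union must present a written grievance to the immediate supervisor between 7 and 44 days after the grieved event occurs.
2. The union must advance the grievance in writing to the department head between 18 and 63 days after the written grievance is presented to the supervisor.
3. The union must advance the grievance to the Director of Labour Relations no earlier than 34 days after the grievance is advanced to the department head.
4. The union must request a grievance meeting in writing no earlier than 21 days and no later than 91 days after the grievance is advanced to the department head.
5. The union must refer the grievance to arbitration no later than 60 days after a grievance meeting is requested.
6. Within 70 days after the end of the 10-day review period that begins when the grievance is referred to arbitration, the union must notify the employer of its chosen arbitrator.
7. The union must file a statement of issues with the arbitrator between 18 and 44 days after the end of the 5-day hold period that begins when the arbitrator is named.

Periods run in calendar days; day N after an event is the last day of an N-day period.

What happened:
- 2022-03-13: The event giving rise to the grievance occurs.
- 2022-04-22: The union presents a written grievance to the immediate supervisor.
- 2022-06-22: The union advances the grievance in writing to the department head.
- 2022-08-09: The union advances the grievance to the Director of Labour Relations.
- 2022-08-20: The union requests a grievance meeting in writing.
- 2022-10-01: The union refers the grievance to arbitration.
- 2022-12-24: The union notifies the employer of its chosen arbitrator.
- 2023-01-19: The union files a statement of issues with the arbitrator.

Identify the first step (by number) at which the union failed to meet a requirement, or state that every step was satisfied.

Step 1 — 7 and 44 days from 2022-03-13 (when the grieved event occurs) are 2022-03-20 and 2022-04-26 respectively; done 2022-04-22, which is between those dates.
Step 2 — 18 and 63 days from 2022-04-22 (when the written grievance is presented to the supervisor) are 2022-05-10 and 2022-06-24 respectively; 2022-06-22 falls inside that range.
Step 3 — must wait 34 days from 2022-06-22 (when the grievance is advanced to the department head), so not before 2022-07-26; done 2022-08-09 — permitted.
Step 4 — 21 and 91 days from 2022-06-22 (when the grievance is advanced to the department head) are 2022-07-13 and 2022-09-21 respectively; done 2022-08-20, which is between those dates.
Step 5 — counting 60 days from 2022-08-20 (when a grievance meeting is requested) gives a deadline of 2022-10-19; 2022-10-01 is within that limit.
Step 6 — counting 70 days from 2022-10-11 (end of the 10-day review period, which began when the grievance is referred to arbitration on 2022-10-01) gives a deadline of 2022-12-20; done 2022-12-24 — 4 days late.

Step 6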